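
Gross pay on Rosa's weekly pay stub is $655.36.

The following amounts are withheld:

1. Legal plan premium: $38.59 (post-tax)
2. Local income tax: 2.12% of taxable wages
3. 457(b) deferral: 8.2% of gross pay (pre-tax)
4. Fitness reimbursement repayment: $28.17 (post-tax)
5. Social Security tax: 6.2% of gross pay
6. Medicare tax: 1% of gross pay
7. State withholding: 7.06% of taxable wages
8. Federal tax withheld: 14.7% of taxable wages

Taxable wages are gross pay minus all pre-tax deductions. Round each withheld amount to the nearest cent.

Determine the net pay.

$344.02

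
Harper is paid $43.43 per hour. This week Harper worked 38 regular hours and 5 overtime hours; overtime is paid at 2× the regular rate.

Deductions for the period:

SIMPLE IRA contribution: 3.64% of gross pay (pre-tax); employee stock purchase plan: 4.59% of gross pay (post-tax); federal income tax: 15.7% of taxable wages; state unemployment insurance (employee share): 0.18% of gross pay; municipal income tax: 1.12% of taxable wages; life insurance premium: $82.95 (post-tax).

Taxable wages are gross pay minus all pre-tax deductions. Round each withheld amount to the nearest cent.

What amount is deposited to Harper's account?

$1,488.50

Regular pay: 38 × $43.43 = $1,650.34
Overtime pay: 5 × $43.43 × 2 = $434.30
Gross pay = $1,650.34 + $434.30 = $2,084.64
SIMPLE IRA contribution: $2,084.64 × 0.0364 = $75.88
Taxable wages = $2,084.64 − $75.88 = $2,008.76
Federal income tax: $2,008.76 × 0.157 = $315.38
Municipal income tax: $2,008.76 × 0.0112 = $22.50
State unemployment insurance (employee share): $2,084.64 × 0.0018 = $3.75
Life insurance premium: $82.95
Employee stock purchase plan: $2,084.64 × 0.0459 = $95.68
Total deductions = $75.88 + $315.38 + $22.50 + $3.75 + $82.95 + $95.68 = $596.14
Net pay = $2,084.64 − $596.14 = $1,488.50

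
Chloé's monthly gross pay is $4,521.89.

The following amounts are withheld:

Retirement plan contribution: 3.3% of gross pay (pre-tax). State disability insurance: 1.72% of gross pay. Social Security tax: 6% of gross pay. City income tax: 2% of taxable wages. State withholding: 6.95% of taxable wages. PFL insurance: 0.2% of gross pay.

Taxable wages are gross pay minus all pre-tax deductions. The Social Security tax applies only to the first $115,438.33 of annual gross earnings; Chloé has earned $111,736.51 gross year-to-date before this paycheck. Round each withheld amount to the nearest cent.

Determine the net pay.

$3,672.39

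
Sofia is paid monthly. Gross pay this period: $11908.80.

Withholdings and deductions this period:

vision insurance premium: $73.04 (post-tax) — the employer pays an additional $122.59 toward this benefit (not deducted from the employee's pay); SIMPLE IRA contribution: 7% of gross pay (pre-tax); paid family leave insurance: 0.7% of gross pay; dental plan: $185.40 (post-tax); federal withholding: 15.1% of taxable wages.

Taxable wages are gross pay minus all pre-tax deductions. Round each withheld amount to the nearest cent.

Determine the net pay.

$9061.03

SIMPLE IRA contribution: $11908.80 × 0.07 = $833.62
Taxable wages = $11908.80 − $833.62 = $11075.18
Federal withholding: $11075.18 × 0.151 = $1672.35
Paid family leave insurance: $11908.80 × 0.007 = $83.36
Vision insurance premium: $73.04
Dental plan: $185.40
(Employer's $122.59 toward vision insurance premium is not withheld from the employee.)
Total deductions = $833.62 + $1672.35 + $83.36 + $73.04 + $185.40 = $2847.77
Net pay = $11908.80 − $2847.77 = $9061.03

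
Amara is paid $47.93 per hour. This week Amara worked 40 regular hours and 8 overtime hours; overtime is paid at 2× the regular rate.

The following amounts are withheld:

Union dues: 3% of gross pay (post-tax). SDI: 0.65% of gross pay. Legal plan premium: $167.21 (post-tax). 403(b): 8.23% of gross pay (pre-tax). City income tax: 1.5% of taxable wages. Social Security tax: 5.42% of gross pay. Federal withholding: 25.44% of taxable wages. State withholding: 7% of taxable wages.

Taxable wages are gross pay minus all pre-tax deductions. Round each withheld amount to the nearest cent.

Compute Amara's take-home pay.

$1,216.52

Regular pay: 40 × $47.93 = $1,917.20
Overtime pay: 8 × $47.93 × 2 = $766.88
Gross pay = $1,917.20 + $766.88 = $2,684.08
403(b): $2,684.08 × 0.0823 = $220.90
Taxable wages = $2,684.08 − $220.90 = $2,463.18
Federal withholding: $2,463.18 × 0.2544 = $626.63
City income tax: $2,463.18 × 0.015 = $36.95
State withholding: $2,463.18 × 0.07 = $172.42
Social Security tax: $2,684.08 × 0.0542 = $145.48
SDI: $2,684.08 × 0.0065 = $17.45
Union dues: $2,684.08 × 0.03 = $80.52
Legal plan premium: $167.21
Total deductions = $220.90 + $626.63 + $36.95 + $172.42 + $145.48 + $17.45 + $80.52 + $167.21 = $1,467.56
Net pay = $2,684.08 − $1,467.56 = $1,216.52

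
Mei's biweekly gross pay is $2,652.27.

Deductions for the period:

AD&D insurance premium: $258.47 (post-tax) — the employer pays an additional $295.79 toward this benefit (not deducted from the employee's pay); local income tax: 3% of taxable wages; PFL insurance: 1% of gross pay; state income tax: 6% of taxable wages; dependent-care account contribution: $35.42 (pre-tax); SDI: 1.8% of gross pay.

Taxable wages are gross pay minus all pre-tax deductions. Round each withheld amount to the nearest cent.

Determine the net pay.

Dependent-care account contribution: $35.42
Taxable wages = $2,652.27 − $35.42 = $2,616.85
State income tax: $2,616.85 × 0.06 = $157.01
Local income tax: $2,616.85 × 0.03 = $78.51
PFL insurance: $2,652.27 × 0.01 = $26.52
SDI: $2,652.27 × 0.018 = $47.74
AD&D insurance premium: $258.47
(Employer's $295.79 toward AD&D insurance premium is not withheld from the employee.)
Total deductions = $35.42 + $157.01 + $78.51 + $26.52 + $47.74 + $258.47 = $603.67
Net pay = $2,652.27 − $603.67 = $2,048.60

$2,048.60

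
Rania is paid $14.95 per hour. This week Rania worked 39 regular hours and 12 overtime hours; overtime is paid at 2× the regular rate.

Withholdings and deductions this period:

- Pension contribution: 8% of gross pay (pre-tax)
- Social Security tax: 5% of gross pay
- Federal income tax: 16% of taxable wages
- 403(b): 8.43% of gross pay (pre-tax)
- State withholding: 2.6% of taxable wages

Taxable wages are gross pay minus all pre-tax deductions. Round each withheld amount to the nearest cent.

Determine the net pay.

$593.61

Regular pay: 39 × $14.95 = $583.05
Overtime pay: 12 × $14.95 × 2 = $358.80
Gross pay = $583.05 + $358.80 = $941.85
Pension contribution: $941.85 × 0.08 = $75.35
403(b): $941.85 × 0.0843 = $79.40
Pre-tax total = $75.35 + $79.40 = $154.75
Taxable wages = $941.85 − $154.75 = $787.10
Federal income tax: $787.10 × 0.16 = $125.94
State withholding: $787.10 × 0.026 = $20.46
Social Security tax: $941.85 × 0.05 = $47.09
Total deductions = $75.35 + $79.40 + $125.94 + $20.46 + $47.09 = $348.24
Net pay = $941.85 − $348.24 = $593.61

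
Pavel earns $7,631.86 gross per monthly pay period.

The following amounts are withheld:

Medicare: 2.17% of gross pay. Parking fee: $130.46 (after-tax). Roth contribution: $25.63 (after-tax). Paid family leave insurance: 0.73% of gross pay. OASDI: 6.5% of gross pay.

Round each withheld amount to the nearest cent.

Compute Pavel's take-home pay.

$6,758.38

OASDI: $7,631.86 × 0.065 = $496.07
Paid family leave insurance: $7,631.86 × 0.0073 = $55.71
Medicare: $7,631.86 × 0.0217 = $165.61
Roth contribution: $25.63
Parking fee: $130.46
Total deductions = $496.07 + $55.71 + $165.61 + $25.63 + $130.46 = $873.48
Net pay = $7,631.86 − $873.48 = $6,758.38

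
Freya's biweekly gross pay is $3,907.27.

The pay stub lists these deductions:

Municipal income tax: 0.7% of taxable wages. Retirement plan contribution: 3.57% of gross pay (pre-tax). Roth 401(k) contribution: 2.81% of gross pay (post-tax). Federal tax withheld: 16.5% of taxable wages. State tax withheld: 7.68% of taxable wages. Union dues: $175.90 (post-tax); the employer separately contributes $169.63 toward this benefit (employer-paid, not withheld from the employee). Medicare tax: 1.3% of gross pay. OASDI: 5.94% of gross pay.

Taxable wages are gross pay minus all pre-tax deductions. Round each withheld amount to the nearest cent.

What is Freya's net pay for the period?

$2,261.79

Retirement plan contribution: $3,907.27 × 0.0357 = $139.49
Taxable wages = $3,907.27 − $139.49 = $3,767.78
Municipal income tax: $3,767.78 × 0.007 = $26.37
State tax withheld: $3,767.78 × 0.0768 = $289.37
Federal tax withheld: $3,767.78 × 0.165 = $621.68
Medicare tax: $3,907.27 × 0.013 = $50.79
OASDI: $3,907.27 × 0.0594 = $232.09
Union dues: $175.90
Roth 401(k) contribution: $3,907.27 × 0.0281 = $109.79
(Employer's $169.63 toward union dues is not withheld from the employee.)
Total deductions = $139.49 + $26.37 + $289.37 + $621.68 + $50.79 + $232.09 + $175.90 + $109.79 = $1,645.48
Net pay = $3,907.27 − $1,645.48 = $2,261.79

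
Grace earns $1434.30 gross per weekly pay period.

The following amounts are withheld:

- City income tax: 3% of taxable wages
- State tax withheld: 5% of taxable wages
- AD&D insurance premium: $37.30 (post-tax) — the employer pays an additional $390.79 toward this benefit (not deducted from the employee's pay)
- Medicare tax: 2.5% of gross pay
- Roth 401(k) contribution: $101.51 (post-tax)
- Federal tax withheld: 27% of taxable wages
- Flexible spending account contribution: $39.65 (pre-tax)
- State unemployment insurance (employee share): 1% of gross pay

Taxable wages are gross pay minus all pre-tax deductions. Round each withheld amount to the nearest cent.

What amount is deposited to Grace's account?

$717.51

Flexible spending account contribution: $39.65
Taxable wages = $1434.30 − $39.65 = $1394.65
Federal tax withheld: $1394.65 × 0.27 = $376.56
City income tax: $1394.65 × 0.03 = $41.84
State tax withheld: $1394.65 × 0.05 = $69.73
State unemployment insurance (employee share): $1434.30 × 0.01 = $14.34
Medicare tax: $1434.30 × 0.025 = $35.86
Roth 401(k) contribution: $101.51
AD&D insurance premium: $37.30
(Employer's $390.79 toward AD&D insurance premium is not withheld from the employee.)
Total deductions = $39.65 + $376.56 + $41.84 + $69.73 + $14.34 + $35.86 + $101.51 + $37.30 = $716.79
Net pay = $1434.30 − $716.79 = $717.51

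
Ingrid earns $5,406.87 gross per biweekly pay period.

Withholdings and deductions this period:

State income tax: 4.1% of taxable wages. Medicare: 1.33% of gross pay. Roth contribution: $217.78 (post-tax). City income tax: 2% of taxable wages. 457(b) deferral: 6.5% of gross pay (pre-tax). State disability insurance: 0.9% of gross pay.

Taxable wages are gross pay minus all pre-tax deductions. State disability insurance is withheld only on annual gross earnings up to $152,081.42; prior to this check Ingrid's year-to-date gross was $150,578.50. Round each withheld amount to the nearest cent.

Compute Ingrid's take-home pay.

$4,443.82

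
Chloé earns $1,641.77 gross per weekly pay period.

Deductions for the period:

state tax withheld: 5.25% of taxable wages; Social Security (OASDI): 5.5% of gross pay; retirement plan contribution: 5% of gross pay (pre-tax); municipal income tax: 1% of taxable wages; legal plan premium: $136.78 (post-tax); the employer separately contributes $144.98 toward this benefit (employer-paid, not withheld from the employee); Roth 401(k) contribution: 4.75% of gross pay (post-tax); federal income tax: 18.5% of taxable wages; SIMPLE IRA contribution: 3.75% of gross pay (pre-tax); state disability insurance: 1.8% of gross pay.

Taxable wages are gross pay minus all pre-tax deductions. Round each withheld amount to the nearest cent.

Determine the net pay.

$792.72

SIMPLE IRA contribution: $1,641.77 × 0.0375 = $61.57
Retirement plan contribution: $1,641.77 × 0.05 = $82.09
Pre-tax total = $61.57 + $82.09 = $143.66
Taxable wages = $1,641.77 − $143.66 = $1,498.11
Federal income tax: $1,498.11 × 0.185 = $277.15
Municipal income tax: $1,498.11 × 0.01 = $14.98
State tax withheld: $1,498.11 × 0.0525 = $78.65
Social Security (OASDI): $1,641.77 × 0.055 = $90.30
State disability insurance: $1,641.77 × 0.018 = $29.55
Roth 401(k) contribution: $1,641.77 × 0.0475 = $77.98
Legal plan premium: $136.78
(Employer's $144.98 toward legal plan premium is not withheld from the employee.)
Total deductions = $61.57 + $82.09 + $277.15 + $14.98 + $78.65 + $90.30 + $29.55 + $77.98 + $136.78 = $849.05
Net pay = $1,641.77 − $849.05 = $792.72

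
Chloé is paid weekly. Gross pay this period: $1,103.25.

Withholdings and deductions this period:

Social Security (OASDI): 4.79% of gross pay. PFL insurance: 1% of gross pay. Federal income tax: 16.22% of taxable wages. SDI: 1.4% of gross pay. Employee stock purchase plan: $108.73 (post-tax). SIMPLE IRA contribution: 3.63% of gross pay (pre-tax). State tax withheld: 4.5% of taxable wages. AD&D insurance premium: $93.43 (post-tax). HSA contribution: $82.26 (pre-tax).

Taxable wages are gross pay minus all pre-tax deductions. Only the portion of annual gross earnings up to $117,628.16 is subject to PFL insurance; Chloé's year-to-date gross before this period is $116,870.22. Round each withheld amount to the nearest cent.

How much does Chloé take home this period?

SIMPLE IRA contribution: $1,103.25 × 0.0363 = $40.05
HSA contribution: $82.26
Pre-tax total = $40.05 + $82.26 = $122.31
Taxable wages = $1,103.25 − $122.31 = $980.94
Federal income tax: $980.94 × 0.1622 = $159.11
State tax withheld: $980.94 × 0.045 = $44.14
PFL insurance: only $117,628.16 − $116,870.22 = $757.94 of this check is subject → $757.94 × 0.01 = $7.58
Social Security (OASDI): $1,103.25 × 0.0479 = $52.85
SDI: $1,103.25 × 0.014 = $15.45
AD&D insurance premium: $93.43
Employee stock purchase plan: $108.73
Total deductions = $40.05 + $82.26 + $159.11 + $44.14 + $7.58 + $52.85 + $15.45 + $93.43 + $108.73 = $603.60
Net pay = $1,103.25 − $603.60 = $499.65

$499.65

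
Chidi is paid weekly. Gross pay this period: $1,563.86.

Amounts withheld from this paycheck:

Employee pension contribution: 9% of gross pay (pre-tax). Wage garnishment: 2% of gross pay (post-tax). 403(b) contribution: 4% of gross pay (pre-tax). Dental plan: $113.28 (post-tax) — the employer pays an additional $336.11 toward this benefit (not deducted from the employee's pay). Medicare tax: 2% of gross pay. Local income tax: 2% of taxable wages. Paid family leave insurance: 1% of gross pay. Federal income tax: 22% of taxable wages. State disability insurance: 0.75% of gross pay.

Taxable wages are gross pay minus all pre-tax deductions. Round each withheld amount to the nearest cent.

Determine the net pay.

$830.82

403(b) contribution: $1,563.86 × 0.04 = $62.55
Employee pension contribution: $1,563.86 × 0.09 = $140.75
Pre-tax total = $62.55 + $140.75 = $203.30
Taxable wages = $1,563.86 − $203.30 = $1,360.56
Local income tax: $1,360.56 × 0.02 = $27.21
Federal income tax: $1,360.56 × 0.22 = $299.32
State disability insurance: $1,563.86 × 0.0075 = $11.73
Medicare tax: $1,563.86 × 0.02 = $31.28
Paid family leave insurance: $1,563.86 × 0.01 = $15.64
Wage garnishment: $1,563.86 × 0.02 = $31.28
Dental plan: $113.28
(Employer's $336.11 toward dental plan is not withheld from the employee.)
Total deductions = $62.55 + $140.75 + $27.21 + $299.32 + $11.73 + $31.28 + $15.64 + $31.28 + $113.28 = $733.04
Net pay = $1,563.86 − $733.04 = $830.82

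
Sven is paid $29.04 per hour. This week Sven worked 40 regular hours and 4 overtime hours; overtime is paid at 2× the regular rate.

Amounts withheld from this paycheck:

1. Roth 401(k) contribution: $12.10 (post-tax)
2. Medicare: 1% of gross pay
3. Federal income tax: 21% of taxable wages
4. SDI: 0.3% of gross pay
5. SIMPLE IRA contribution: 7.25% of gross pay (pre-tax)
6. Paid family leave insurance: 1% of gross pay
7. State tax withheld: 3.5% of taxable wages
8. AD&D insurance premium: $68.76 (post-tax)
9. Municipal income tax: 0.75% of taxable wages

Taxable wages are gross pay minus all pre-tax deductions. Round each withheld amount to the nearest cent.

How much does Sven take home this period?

Regular pay: 40 × $29.04 = $1161.60
Overtime pay: 4 × $29.04 × 2 = $232.32
Gross pay = $1161.60 + $232.32 = $1393.92
SIMPLE IRA contribution: $1393.92 × 0.0725 = $101.06
Taxable wages = $1393.92 − $101.06 = $1292.86
Federal income tax: $1292.86 × 0.21 = $271.50
Municipal income tax: $1292.86 × 0.0075 = $9.70
State tax withheld: $1292.86 × 0.035 = $45.25
Medicare: $1393.92 × 0.01 = $13.94
Paid family leave insurance: $1393.92 × 0.01 = $13.94
SDI: $1393.92 × 0.003 = $4.18
Roth 401(k) contribution: $12.10
AD&D insurance premium: $68.76
Total deductions = $101.06 + $271.50 + $9.70 + $45.25 + $13.94 + $13.94 + $4.18 + $12.10 + $68.76 = $540.43
Net pay = $1393.92 − $540.43 = $853.49

$853.49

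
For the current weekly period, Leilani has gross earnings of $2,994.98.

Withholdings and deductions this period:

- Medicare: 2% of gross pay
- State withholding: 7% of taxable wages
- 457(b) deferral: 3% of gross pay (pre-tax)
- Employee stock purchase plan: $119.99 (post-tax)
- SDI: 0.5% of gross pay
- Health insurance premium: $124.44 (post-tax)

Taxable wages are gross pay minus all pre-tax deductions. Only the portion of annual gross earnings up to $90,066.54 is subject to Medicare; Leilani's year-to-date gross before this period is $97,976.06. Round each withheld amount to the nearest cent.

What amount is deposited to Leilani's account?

457(b) deferral: $2,994.98 × 0.03 = $89.85
Taxable wages = $2,994.98 − $89.85 = $2,905.13
State withholding: $2,905.13 × 0.07 = $203.36
SDI: $2,994.98 × 0.005 = $14.97
Medicare: annual cap $90,066.54 already reached (YTD $97,976.06), so $0.00
Employee stock purchase plan: $119.99
Health insurance premium: $124.44
Total deductions = $89.85 + $203.36 + $14.97 + $0.00 + $119.99 + $124.44 = $552.61
Net pay = $2,994.98 − $552.61 = $2,442.37

$2,442.37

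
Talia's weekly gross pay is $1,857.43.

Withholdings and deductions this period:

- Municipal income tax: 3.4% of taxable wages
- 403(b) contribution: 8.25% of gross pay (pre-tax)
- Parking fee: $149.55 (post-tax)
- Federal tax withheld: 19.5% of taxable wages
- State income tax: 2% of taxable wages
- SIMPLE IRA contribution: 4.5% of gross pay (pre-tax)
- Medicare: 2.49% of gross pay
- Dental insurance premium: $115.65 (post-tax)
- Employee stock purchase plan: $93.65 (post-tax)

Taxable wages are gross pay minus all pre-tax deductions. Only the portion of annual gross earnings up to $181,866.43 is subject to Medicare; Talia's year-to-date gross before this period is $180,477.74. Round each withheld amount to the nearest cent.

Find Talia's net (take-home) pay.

403(b) contribution: $1,857.43 × 0.0825 = $153.24
SIMPLE IRA contribution: $1,857.43 × 0.045 = $83.58
Pre-tax total = $153.24 + $83.58 = $236.82
Taxable wages = $1,857.43 − $236.82 = $1,620.61
Federal tax withheld: $1,620.61 × 0.195 = $316.02
Municipal income tax: $1,620.61 × 0.034 = $55.10
State income tax: $1,620.61 × 0.02 = $32.41
Medicare: only $181,866.43 − $180,477.74 = $1,388.69 of this check is subject → $1,388.69 × 0.0249 = $34.58
Parking fee: $149.55
Employee stock purchase plan: $93.65
Dental insurance premium: $115.65
Total deductions = $153.24 + $83.58 + $316.02 + $55.10 + $32.41 + $34.58 + $149.55 + $93.65 + $115.65 = $1,033.78
Net pay = $1,857.43 − $1,033.78 = $823.65

$823.65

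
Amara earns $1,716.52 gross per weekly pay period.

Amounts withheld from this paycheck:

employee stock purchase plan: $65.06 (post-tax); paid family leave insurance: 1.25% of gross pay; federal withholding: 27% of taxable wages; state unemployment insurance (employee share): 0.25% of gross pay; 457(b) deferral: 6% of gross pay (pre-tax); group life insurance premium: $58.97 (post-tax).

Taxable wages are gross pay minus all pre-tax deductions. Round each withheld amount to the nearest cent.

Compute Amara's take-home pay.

$1,028.10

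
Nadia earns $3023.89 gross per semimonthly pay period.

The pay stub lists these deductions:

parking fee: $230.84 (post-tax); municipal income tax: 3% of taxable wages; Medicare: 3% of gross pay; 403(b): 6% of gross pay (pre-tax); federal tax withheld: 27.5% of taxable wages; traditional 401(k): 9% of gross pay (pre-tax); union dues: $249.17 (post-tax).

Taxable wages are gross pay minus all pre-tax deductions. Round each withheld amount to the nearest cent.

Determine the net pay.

$1215.63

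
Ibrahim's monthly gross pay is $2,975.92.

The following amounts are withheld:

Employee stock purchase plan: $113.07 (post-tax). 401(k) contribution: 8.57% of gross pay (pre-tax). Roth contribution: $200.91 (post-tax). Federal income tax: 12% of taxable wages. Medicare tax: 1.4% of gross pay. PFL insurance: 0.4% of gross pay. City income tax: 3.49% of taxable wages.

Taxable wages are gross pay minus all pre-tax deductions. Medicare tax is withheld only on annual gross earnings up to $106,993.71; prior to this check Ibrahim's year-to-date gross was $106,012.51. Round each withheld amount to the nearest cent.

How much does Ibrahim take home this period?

401(k) contribution: $2,975.92 × 0.0857 = $255.04
Taxable wages = $2,975.92 − $255.04 = $2,720.88
Federal income tax: $2,720.88 × 0.12 = $326.51
City income tax: $2,720.88 × 0.0349 = $94.96
PFL insurance: $2,975.92 × 0.004 = $11.90
Medicare tax: only $106,993.71 − $106,012.51 = $981.20 of this check is subject → $981.20 × 0.014 = $13.74
Roth contribution: $200.91
Employee stock purchase plan: $113.07
Total deductions = $255.04 + $326.51 + $94.96 + $11.90 + $13.74 + $200.91 + $113.07 = $1,016.13
Net pay = $2,975.92 − $1,016.13 = $1,959.79

$1,959.79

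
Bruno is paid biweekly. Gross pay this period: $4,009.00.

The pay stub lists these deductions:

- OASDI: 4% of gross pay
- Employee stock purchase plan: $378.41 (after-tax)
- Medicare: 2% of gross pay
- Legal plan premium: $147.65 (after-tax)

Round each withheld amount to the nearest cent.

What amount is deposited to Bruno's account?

$3,242.40

OASDI: $4,009.00 × 0.04 = $160.36
Medicare: $4,009.00 × 0.02 = $80.18
Employee stock purchase plan: $378.41
Legal plan premium: $147.65
Total deductions = $160.36 + $80.18 + $378.41 + $147.65 = $766.60
Net pay = $4,009.00 − $766.60 = $3,242.40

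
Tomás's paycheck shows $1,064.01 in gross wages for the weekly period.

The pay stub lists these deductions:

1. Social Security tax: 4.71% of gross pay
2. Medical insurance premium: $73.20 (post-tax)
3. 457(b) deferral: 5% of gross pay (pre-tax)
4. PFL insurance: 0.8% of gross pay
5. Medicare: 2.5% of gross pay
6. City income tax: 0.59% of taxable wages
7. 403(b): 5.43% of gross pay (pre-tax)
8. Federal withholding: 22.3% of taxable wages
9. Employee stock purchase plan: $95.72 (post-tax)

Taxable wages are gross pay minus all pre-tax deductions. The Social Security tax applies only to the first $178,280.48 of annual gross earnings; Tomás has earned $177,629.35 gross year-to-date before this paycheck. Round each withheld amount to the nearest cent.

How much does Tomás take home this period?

457(b) deferral: $1,064.01 × 0.05 = $53.20
403(b): $1,064.01 × 0.0543 = $57.78
Pre-tax total = $53.20 + $57.78 = $110.98
Taxable wages = $1,064.01 − $110.98 = $953.03
Federal withholding: $953.03 × 0.223 = $212.53
City income tax: $953.03 × 0.0059 = $5.62
Medicare: $1,064.01 × 0.025 = $26.60
Social Security tax: only $178,280.48 − $177,629.35 = $651.13 of this check is subject → $651.13 × 0.0471 = $30.67
PFL insurance: $1,064.01 × 0.008 = $8.51
Employee stock purchase plan: $95.72
Medical insurance premium: $73.20
Total deductions = $53.20 + $57.78 + $212.53 + $5.62 + $26.60 + $30.67 + $8.51 + $95.72 + $73.20 = $563.83
Net pay = $1,064.01 − $563.83 = $500.18

$500.18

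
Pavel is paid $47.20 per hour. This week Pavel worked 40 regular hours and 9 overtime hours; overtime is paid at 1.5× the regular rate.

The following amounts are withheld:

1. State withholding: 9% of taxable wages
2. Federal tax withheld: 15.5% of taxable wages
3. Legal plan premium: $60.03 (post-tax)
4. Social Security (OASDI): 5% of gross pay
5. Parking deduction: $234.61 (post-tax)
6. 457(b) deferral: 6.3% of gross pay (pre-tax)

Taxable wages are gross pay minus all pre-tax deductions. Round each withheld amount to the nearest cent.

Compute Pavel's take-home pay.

$1,365.51

Regular pay: 40 × $47.20 = $1,888.00
Overtime pay: 9 × $47.20 × 1.5 = $637.20
Gross pay = $1,888.00 + $637.20 = $2,525.20
457(b) deferral: $2,525.20 × 0.063 = $159.09
Taxable wages = $2,525.20 − $159.09 = $2,366.11
State withholding: $2,366.11 × 0.09 = $212.95
Federal tax withheld: $2,366.11 × 0.155 = $366.75
Social Security (OASDI): $2,525.20 × 0.05 = $126.26
Parking deduction: $234.61
Legal plan premium: $60.03
Total deductions = $159.09 + $212.95 + $366.75 + $126.26 + $234.61 + $60.03 = $1,159.69
Net pay = $2,525.20 − $1,159.69 = $1,365.51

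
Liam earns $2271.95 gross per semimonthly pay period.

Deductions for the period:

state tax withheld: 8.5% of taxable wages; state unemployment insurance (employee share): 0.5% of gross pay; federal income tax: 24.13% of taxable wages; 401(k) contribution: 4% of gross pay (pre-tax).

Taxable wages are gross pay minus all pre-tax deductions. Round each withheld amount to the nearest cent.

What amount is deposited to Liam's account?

$1458.03

401(k) contribution: $2271.95 × 0.04 = $90.88
Taxable wages = $2271.95 − $90.88 = $2181.07
Federal income tax: $2181.07 × 0.2413 = $526.29
State tax withheld: $2181.07 × 0.085 = $185.39
State unemployment insurance (employee share): $2271.95 × 0.005 = $11.36
Total deductions = $90.88 + $526.29 + $185.39 + $11.36 = $813.92
Net pay = $2271.95 − $813.92 = $1458.03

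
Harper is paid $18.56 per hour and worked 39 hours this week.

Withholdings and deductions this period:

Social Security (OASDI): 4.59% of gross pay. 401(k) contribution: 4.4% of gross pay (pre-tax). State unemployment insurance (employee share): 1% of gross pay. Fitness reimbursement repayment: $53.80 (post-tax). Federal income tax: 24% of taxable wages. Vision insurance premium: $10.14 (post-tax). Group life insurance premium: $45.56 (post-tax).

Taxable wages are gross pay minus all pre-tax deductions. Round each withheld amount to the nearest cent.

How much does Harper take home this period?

Gross pay: 39 × $18.56 = $723.84
401(k) contribution: $723.84 × 0.044 = $31.85
Taxable wages = $723.84 − $31.85 = $691.99
Federal income tax: $691.99 × 0.24 = $166.08
State unemployment insurance (employee share): $723.84 × 0.01 = $7.24
Social Security (OASDI): $723.84 × 0.0459 = $33.22
Group life insurance premium: $45.56
Vision insurance premium: $10.14
Fitness reimbursement repayment: $53.80
Total deductions = $31.85 + $166.08 + $7.24 + $33.22 + $45.56 + $10.14 + $53.80 = $347.89
Net pay = $723.84 − $347.89 = $375.95

$375.95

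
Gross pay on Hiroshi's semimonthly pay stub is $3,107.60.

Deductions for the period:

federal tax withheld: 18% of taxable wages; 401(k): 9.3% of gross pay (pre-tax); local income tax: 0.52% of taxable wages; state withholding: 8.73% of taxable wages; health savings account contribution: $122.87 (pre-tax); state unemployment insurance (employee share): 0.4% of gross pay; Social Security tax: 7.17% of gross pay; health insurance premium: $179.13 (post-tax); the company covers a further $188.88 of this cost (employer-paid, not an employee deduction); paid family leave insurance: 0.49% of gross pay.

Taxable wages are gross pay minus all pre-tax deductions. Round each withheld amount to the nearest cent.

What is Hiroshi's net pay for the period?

$1,531.53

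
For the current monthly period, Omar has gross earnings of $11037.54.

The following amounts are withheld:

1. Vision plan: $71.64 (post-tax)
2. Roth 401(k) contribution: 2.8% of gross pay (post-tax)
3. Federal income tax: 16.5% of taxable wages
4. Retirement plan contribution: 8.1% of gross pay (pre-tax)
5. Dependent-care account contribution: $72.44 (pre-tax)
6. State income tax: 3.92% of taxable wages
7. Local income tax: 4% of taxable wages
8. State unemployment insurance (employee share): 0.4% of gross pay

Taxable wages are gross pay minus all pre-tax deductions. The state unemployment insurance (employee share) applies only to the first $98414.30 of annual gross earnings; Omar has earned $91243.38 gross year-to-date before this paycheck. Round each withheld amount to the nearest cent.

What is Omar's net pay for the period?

$7202.34

Retirement plan contribution: $11037.54 × 0.081 = $894.04
Dependent-care account contribution: $72.44
Pre-tax total = $894.04 + $72.44 = $966.48
Taxable wages = $11037.54 − $966.48 = $10071.06
Local income tax: $10071.06 × 0.04 = $402.84
Federal income tax: $10071.06 × 0.165 = $1661.72
State income tax: $10071.06 × 0.0392 = $394.79
State unemployment insurance (employee share): only $98414.30 − $91243.38 = $7170.92 of this check is subject → $7170.92 × 0.004 = $28.68
Roth 401(k) contribution: $11037.54 × 0.028 = $309.05
Vision plan: $71.64
Total deductions = $894.04 + $72.44 + $402.84 + $1661.72 + $394.79 + $28.68 + $309.05 + $71.64 = $3835.20
Net pay = $11037.54 − $3835.20 = $7202.34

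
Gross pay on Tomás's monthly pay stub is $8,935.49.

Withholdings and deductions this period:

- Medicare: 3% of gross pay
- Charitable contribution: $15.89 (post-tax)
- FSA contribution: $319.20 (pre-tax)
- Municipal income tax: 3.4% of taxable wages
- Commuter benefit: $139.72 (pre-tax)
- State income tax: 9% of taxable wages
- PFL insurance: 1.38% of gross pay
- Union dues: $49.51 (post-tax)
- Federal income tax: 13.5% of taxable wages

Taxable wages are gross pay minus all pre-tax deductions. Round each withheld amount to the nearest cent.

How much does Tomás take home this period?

FSA contribution: $319.20
Commuter benefit: $139.72
Pre-tax total = $319.20 + $139.72 = $458.92
Taxable wages = $8,935.49 − $458.92 = $8,476.57
Municipal income tax: $8,476.57 × 0.034 = $288.20
State income tax: $8,476.57 × 0.09 = $762.89
Federal income tax: $8,476.57 × 0.135 = $1,144.34
PFL insurance: $8,935.49 × 0.0138 = $123.31
Medicare: $8,935.49 × 0.03 = $268.06
Charitable contribution: $15.89
Union dues: $49.51
Total deductions = $319.20 + $139.72 + $288.20 + $762.89 + $1,144.34 + $123.31 + $268.06 + $15.89 + $49.51 = $3,111.12
Net pay = $8,935.49 − $3,111.12 = $5,824.37

$5,824.37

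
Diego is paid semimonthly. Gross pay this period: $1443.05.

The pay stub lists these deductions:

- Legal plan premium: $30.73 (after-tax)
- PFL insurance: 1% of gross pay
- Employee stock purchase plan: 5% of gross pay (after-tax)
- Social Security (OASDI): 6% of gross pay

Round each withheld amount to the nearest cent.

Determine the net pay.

$1239.16

PFL insurance: $1443.05 × 0.01 = $14.43
Social Security (OASDI): $1443.05 × 0.06 = $86.58
Employee stock purchase plan: $1443.05 × 0.05 = $72.15
Legal plan premium: $30.73
Total deductions = $14.43 + $86.58 + $72.15 + $30.73 = $203.89
Net pay = $1443.05 − $203.89 = $1239.16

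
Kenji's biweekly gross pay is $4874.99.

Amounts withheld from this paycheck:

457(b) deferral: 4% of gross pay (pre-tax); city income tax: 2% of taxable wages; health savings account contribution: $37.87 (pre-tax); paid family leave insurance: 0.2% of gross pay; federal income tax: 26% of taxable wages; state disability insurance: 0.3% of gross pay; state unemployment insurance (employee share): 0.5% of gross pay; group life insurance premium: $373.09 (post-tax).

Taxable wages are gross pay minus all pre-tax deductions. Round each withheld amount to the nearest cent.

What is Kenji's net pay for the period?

$2920.50

457(b) deferral: $4874.99 × 0.04 = $195.00
Health savings account contribution: $37.87
Pre-tax total = $195.00 + $37.87 = $232.87
Taxable wages = $4874.99 − $232.87 = $4642.12
Federal income tax: $4642.12 × 0.26 = $1206.95
City income tax: $4642.12 × 0.02 = $92.84
State disability insurance: $4874.99 × 0.003 = $14.62
State unemployment insurance (employee share): $4874.99 × 0.005 = $24.37
Paid family leave insurance: $4874.99 × 0.002 = $9.75
Group life insurance premium: $373.09
Total deductions = $195.00 + $37.87 + $1206.95 + $92.84 + $14.62 + $24.37 + $9.75 + $373.09 = $1954.49
Net pay = $4874.99 − $1954.49 = $2920.50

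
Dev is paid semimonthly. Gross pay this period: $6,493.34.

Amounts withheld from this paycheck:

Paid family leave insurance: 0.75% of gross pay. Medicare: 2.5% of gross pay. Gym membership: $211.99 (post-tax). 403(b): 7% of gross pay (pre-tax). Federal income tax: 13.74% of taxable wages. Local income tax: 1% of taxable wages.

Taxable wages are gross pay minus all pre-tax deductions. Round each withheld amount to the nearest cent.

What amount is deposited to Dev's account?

403(b): $6,493.34 × 0.07 = $454.53
Taxable wages = $6,493.34 − $454.53 = $6,038.81
Local income tax: $6,038.81 × 0.01 = $60.39
Federal income tax: $6,038.81 × 0.1374 = $829.73
Paid family leave insurance: $6,493.34 × 0.0075 = $48.70
Medicare: $6,493.34 × 0.025 = $162.33
Gym membership: $211.99
Total deductions = $454.53 + $60.39 + $829.73 + $48.70 + $162.33 + $211.99 = $1,767.67
Net pay = $6,493.34 − $1,767.67 = $4,725.67

$4,725.67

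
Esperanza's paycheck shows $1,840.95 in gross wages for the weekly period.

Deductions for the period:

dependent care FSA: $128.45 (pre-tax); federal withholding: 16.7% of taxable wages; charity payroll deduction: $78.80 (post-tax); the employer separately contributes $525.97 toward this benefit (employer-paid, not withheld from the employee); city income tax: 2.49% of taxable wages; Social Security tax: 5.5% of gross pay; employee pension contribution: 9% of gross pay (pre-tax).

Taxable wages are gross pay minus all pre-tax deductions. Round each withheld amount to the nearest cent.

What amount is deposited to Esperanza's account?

Employee pension contribution: $1,840.95 × 0.09 = $165.69
Dependent care FSA: $128.45
Pre-tax total = $165.69 + $128.45 = $294.14
Taxable wages = $1,840.95 − $294.14 = $1,546.81
Federal withholding: $1,546.81 × 0.167 = $258.32
City income tax: $1,546.81 × 0.0249 = $38.52
Social Security tax: $1,840.95 × 0.055 = $101.25
Charity payroll deduction: $78.80
(Employer's $525.97 toward charity payroll deduction is not withheld from the employee.)
Total deductions = $165.69 + $128.45 + $258.32 + $38.52 + $101.25 + $78.80 = $771.03
Net pay = $1,840.95 − $771.03 = $1,069.92

$1,069.92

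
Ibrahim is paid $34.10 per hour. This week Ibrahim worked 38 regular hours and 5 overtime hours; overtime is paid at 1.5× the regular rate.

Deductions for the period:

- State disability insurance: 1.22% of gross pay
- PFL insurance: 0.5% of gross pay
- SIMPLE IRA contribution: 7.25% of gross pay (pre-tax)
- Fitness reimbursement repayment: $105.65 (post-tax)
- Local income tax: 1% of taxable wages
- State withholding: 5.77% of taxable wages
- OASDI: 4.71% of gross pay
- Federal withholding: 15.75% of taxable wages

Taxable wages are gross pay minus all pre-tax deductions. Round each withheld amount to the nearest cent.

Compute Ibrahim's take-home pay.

$909.57

Regular pay: 38 × $34.10 = $1295.80
Overtime pay: 5 × $34.10 × 1.5 = $255.75
Gross pay = $1295.80 + $255.75 = $1551.55
SIMPLE IRA contribution: $1551.55 × 0.0725 = $112.49
Taxable wages = $1551.55 − $112.49 = $1439.06
Local income tax: $1439.06 × 0.01 = $14.39
State withholding: $1439.06 × 0.0577 = $83.03
Federal withholding: $1439.06 × 0.1575 = $226.65
PFL insurance: $1551.55 × 0.005 = $7.76
State disability insurance: $1551.55 × 0.0122 = $18.93
OASDI: $1551.55 × 0.0471 = $73.08
Fitness reimbursement repayment: $105.65
Total deductions = $112.49 + $14.39 + $83.03 + $226.65 + $7.76 + $18.93 + $73.08 + $105.65 = $641.98
Net pay = $1551.55 − $641.98 = $909.57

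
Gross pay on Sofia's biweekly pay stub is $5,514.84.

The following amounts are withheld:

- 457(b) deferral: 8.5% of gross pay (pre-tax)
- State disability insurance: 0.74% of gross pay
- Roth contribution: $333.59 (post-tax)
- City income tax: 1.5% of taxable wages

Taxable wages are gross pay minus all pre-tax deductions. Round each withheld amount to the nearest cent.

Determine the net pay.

$4,595.99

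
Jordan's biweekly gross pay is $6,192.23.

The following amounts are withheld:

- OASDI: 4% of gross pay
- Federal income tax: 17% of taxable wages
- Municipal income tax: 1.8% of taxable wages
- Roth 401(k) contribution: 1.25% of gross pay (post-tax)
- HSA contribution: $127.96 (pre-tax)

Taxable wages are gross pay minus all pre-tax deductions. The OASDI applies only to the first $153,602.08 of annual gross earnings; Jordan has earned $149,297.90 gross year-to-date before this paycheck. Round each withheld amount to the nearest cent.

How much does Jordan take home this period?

HSA contribution: $127.96
Taxable wages = $6,192.23 − $127.96 = $6,064.27
Municipal income tax: $6,064.27 × 0.018 = $109.16
Federal income tax: $6,064.27 × 0.17 = $1,030.93
OASDI: only $153,602.08 − $149,297.90 = $4,304.18 of this check is subject → $4,304.18 × 0.04 = $172.17
Roth 401(k) contribution: $6,192.23 × 0.0125 = $77.40
Total deductions = $127.96 + $109.16 + $1,030.93 + $172.17 + $77.40 = $1,517.62
Net pay = $6,192.23 − $1,517.62 = $4,674.61

$4,674.61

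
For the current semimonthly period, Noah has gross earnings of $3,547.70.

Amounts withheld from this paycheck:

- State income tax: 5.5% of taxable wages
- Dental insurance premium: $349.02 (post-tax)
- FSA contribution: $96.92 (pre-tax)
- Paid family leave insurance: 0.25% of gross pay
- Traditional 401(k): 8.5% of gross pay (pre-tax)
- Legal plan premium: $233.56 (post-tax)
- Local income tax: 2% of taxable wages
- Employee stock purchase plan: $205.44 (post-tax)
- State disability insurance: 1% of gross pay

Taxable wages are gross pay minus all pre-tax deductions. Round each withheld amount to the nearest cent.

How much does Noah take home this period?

$2,080.67

Traditional 401(k): $3,547.70 × 0.085 = $301.55
FSA contribution: $96.92
Pre-tax total = $301.55 + $96.92 = $398.47
Taxable wages = $3,547.70 − $398.47 = $3,149.23
State income tax: $3,149.23 × 0.055 = $173.21
Local income tax: $3,149.23 × 0.02 = $62.98
State disability insurance: $3,547.70 × 0.01 = $35.48
Paid family leave insurance: $3,547.70 × 0.0025 = $8.87
Dental insurance premium: $349.02
Legal plan premium: $233.56
Employee stock purchase plan: $205.44
Total deductions = $301.55 + $96.92 + $173.21 + $62.98 + $35.48 + $8.87 + $349.02 + $233.56 + $205.44 = $1,467.03
Net pay = $3,547.70 − $1,467.03 = $2,080.67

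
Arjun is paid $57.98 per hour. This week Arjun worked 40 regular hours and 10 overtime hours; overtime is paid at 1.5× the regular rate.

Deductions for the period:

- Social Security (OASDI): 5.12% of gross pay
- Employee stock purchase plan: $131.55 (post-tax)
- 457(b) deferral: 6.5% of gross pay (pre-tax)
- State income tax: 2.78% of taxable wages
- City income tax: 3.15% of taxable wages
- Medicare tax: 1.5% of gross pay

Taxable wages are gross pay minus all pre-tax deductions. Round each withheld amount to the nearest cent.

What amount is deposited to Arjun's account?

$2462.16

Regular pay: 40 × $57.98 = $2319.20
Overtime pay: 10 × $57.98 × 1.5 = $869.70
Gross pay = $2319.20 + $869.70 = $3188.90
457(b) deferral: $3188.90 × 0.065 = $207.28
Taxable wages = $3188.90 − $207.28 = $2981.62
State income tax: $2981.62 × 0.0278 = $82.89
City income tax: $2981.62 × 0.0315 = $93.92
Social Security (OASDI): $3188.90 × 0.0512 = $163.27
Medicare tax: $3188.90 × 0.015 = $47.83
Employee stock purchase plan: $131.55
Total deductions = $207.28 + $82.89 + $93.92 + $163.27 + $47.83 + $131.55 = $726.74
Net pay = $3188.90 − $726.74 = $2462.16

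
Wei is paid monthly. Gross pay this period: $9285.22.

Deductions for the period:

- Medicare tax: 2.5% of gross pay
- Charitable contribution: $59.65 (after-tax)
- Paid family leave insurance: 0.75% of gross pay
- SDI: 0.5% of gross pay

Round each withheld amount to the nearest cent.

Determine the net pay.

$8877.37

Medicare tax: $9285.22 × 0.025 = $232.13
Paid family leave insurance: $9285.22 × 0.0075 = $69.64
SDI: $9285.22 × 0.005 = $46.43
Charitable contribution: $59.65
Total deductions = $232.13 + $69.64 + $46.43 + $59.65 = $407.85
Net pay = $9285.22 − $407.85 = $8877.37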